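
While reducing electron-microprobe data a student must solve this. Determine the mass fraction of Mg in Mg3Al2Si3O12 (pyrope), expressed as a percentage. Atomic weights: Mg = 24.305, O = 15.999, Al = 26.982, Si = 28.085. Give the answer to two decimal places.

Molar mass of Mg3Al2Si3O12: 3·24.305 + 2·26.982 + 3·28.085 + 12·15.999 = 403.122 g/mol.
Mass of Mg per formula unit: 3 × 24.305 = 72.915 g.
Weight fraction Mg = 72.915 / 403.122 = 0.1809.

18.09 weight percent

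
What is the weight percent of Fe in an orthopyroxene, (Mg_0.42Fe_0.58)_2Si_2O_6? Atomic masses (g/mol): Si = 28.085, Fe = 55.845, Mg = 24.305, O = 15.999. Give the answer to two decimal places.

Formula mass = 0.84×24.305 + 1.16×55.845 + 2×28.085 + 6×15.999 = 237.360 g/mol, of which 64.780 g is Fe.
So Fe makes up 64.780/237.360 = 0.2729 of the mass, i.e. 27.29%.

27.29 weight percent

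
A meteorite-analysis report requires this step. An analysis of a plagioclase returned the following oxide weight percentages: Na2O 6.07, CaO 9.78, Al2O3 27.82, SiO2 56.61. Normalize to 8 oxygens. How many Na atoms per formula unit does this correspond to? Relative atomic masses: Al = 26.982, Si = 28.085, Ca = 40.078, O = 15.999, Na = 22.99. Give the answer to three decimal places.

6.07 wt% Na2O ÷ 61.979 g/mol = 0.09794 mol, giving 0.19588 Na and 0.09794 O.
9.78 wt% CaO ÷ 56.077 g/mol = 0.17440 mol, giving 0.17440 Ca and 0.17440 O.
27.82 wt% Al2O3 ÷ 101.961 g/mol = 0.27285 mol, giving 0.54570 Al and 0.81855 O.
56.61 wt% SiO2 ÷ 60.083 g/mol = 0.94220 mol, giving 0.94220 Si and 1.88440 O.
Oxygen sums to 2.97529; scaling by 8/2.97529 = 2.68881 puts the formula on 8 O.
Na: 0.19588 × 2.68881 = 0.527 atoms per formula unit.

0.527 Na apfu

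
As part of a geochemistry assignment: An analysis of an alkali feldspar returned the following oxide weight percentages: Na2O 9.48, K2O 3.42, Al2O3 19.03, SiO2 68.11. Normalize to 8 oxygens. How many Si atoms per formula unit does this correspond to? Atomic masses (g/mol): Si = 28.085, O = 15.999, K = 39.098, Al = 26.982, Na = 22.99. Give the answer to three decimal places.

3.007 Si apfu

9.48 wt% Na2O ÷ 61.979 g/mol = 0.15296 mol, giving 0.30592 Na and 0.15296 O.
3.42 wt% K2O ÷ 94.195 g/mol = 0.03631 mol, giving 0.07262 K and 0.03631 O.
19.03 wt% Al2O3 ÷ 101.961 g/mol = 0.18664 mol, giving 0.37328 Al and 0.55992 O.
68.11 wt% SiO2 ÷ 60.083 g/mol = 1.13360 mol, giving 1.13360 Si and 2.26720 O.
Oxygen sums to 3.01639; scaling by 8/3.01639 = 2.65218 puts the formula on 8 O.
Si: 1.13360 × 2.65218 = 3.007 atoms per formula unit.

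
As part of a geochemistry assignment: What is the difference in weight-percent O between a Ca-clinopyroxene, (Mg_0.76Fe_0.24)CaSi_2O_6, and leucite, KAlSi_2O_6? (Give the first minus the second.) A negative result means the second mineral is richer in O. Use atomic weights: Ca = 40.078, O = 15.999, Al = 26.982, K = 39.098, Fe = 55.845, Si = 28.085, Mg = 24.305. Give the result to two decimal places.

-1.15 percentage points

M((Mg_0.76Fe_0.24)CaSi_2O_6) = 224.117 g/mol, so wt% O = 95.994/224.117 × 100 = 42.83%.
M(KAlSi_2O_6) = 218.244 g/mol, so wt% O = 95.994/218.244 × 100 = 43.98%.
42.83 − 43.98 = -1.15 pp.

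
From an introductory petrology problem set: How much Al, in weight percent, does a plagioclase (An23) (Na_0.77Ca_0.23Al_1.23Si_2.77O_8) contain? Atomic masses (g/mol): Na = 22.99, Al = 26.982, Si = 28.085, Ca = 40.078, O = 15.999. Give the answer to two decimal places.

12.48 weight percent

Molar mass of Na_0.77Ca_0.23Al_1.23Si_2.77O_8: 0.77·22.99 + 0.23·40.078 + 1.23·26.982 + 2.77·28.085 + 8·15.999 = 265.896 g/mol.
Mass of Al per formula unit: 1.23 × 26.982 = 33.188 g.
Weight fraction Al = 33.188 / 265.896 = 0.1248.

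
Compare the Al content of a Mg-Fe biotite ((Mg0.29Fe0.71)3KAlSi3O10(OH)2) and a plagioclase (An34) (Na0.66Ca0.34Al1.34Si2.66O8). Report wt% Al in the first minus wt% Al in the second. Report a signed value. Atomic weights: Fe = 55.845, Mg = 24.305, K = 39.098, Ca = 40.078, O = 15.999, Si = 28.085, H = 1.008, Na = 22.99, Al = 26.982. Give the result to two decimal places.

-7.94 percentage points

M((Mg0.29Fe0.71)3KAlSi3O10(OH)2) = 484.434 g/mol, so wt% Al = 26.982/484.434 × 100 = 5.57%.
M(Na0.66Ca0.34Al1.34Si2.66O8) = 267.654 g/mol, so wt% Al = 36.156/267.654 × 100 = 13.51%.
5.57 − 13.51 = -7.94 pp.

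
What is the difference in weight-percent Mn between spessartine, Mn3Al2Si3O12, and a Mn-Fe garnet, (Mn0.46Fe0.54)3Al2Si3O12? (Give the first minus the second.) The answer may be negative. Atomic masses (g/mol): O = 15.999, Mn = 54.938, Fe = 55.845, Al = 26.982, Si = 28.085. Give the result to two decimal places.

18.02 percentage points

First mineral: 164.814 g Mn in 495.021 g formula = 33.29 wt% Mn.
Second mineral: 75.814 g Mn in 496.490 g formula = 15.27 wt% Mn.
33.29% − 15.27% gives a difference of 18.02 percentage points.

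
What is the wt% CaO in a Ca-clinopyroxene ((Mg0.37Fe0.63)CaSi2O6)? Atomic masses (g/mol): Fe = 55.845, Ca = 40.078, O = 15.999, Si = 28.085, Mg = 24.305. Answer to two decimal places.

M((Mg0.37Fe0.63)CaSi2O6) = 236.417 g/mol; M(CaO) = 56.077 g/mol.
Moles CaO per formula unit = 1 Ca ÷ 1 = 1.0000.
CaO fraction = (1.0000 × 56.077) / 236.417 = 56.077/236.417 = 0.2372.

23.72 wt%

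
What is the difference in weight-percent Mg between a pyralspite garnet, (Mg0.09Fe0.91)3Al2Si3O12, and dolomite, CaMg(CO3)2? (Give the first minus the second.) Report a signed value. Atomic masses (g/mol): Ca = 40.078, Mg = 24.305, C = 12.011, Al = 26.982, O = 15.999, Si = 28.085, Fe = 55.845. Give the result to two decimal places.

-11.84 percentage points

First mineral: 6.562 g Mg in 489.226 g formula = 1.34 wt% Mg.
Second mineral: 24.305 g Mg in 184.399 g formula = 13.18 wt% Mg.
1.34% − 13.18% gives a difference of -11.84 percentage points.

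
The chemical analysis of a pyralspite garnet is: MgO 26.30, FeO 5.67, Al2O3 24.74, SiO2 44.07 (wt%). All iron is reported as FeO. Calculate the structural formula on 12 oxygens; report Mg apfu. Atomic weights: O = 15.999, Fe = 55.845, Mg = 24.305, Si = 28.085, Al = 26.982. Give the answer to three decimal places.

2.676 Mg apfu

MgO: 26.30/40.304 = 0.65254 mol → 0.65254 mol Mg, 0.65254 mol O.
FeO: 5.67/71.844 = 0.07892 mol → 0.07892 mol Fe, 0.07892 mol O.
Al2O3: 24.74/101.961 = 0.24264 mol → 0.48528 mol Al, 0.72792 mol O.
SiO2: 44.07/60.083 = 0.73349 mol → 0.73349 mol Si, 1.46698 mol O.
Total oxygen = 2.92636 mol. Normalization factor = 12/2.92636 = 4.10066.
Mg per 12 O = 0.65254 × 4.10066 = 2.676.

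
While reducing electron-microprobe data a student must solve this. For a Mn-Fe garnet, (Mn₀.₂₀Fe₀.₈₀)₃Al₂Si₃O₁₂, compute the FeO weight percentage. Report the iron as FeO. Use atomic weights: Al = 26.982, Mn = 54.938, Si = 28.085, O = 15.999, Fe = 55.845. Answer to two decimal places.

Molar mass of (Mn₀.₂₀Fe₀.₈₀)₃Al₂Si₃O₁₂ = 0.60·54.938 + 2.40·55.845 + 2·26.982 + 3·28.085 + 12·15.999 = 497.198 g/mol.
Each formula unit contains 2.40 Fe, equivalent to 2.40/1 = 2.4000 mol FeO.
M(FeO) = 1×55.845 + 1×15.999 = 71.844 g/mol.
Mass of FeO per formula unit = 2.4000 × 71.844 = 172.426 g.
FeO wt% = 172.426 / 497.198 × 100 = 34.68%.

34.68 wt%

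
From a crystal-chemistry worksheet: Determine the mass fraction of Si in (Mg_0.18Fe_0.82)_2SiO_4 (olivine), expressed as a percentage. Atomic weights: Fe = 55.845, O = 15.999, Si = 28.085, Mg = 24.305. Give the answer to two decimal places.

14.60 weight percent

Formula mass = 0.36×24.305 + 1.64×55.845 + 1×28.085 + 4×15.999 = 192.417 g/mol, of which 28.085 g is Si.
So Si makes up 28.085/192.417 = 0.1460 of the mass, i.e. 14.60%.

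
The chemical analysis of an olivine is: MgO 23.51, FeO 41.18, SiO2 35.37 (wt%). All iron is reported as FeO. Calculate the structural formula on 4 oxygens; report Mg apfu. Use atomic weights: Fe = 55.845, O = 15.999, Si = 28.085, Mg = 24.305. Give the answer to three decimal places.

23.51 wt% MgO ÷ 40.304 g/mol = 0.58332 mol, giving 0.58332 Mg and 0.58332 O.
41.18 wt% FeO ÷ 71.844 g/mol = 0.57319 mol, giving 0.57319 Fe and 0.57319 O.
35.37 wt% SiO2 ÷ 60.083 g/mol = 0.58869 mol, giving 0.58869 Si and 1.17738 O.
Oxygen sums to 2.33389; scaling by 4/2.33389 = 1.71388 puts the formula on 4 O.
Mg: 0.58332 × 1.71388 = 1.000 atoms per formula unit.

1.000 Mg apfu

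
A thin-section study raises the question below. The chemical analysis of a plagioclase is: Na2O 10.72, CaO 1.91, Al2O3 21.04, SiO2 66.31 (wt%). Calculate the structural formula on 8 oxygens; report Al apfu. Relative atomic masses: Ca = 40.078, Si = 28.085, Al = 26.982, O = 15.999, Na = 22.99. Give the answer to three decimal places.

1.088 Al apfu

10.72 wt% Na2O ÷ 61.979 g/mol = 0.17296 mol, giving 0.34592 Na and 0.17296 O.
1.91 wt% CaO ÷ 56.077 g/mol = 0.03406 mol, giving 0.03406 Ca and 0.03406 O.
21.04 wt% Al2O3 ÷ 101.961 g/mol = 0.20635 mol, giving 0.41270 Al and 0.61905 O.
66.31 wt% SiO2 ÷ 60.083 g/mol = 1.10364 mol, giving 1.10364 Si and 2.20728 O.
Oxygen sums to 3.03335; scaling by 8/3.03335 = 2.63735 puts the formula on 8 O.
Al: 0.41270 × 2.63735 = 1.088 atoms per formula unit.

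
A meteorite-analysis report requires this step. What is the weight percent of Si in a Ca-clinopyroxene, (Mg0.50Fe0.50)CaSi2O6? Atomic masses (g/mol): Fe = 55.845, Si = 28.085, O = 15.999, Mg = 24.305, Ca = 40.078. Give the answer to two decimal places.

24.18 weight percent

Molar mass of (Mg0.50Fe0.50)CaSi2O6: 0.50·24.305 + 0.50·55.845 + 1·40.078 + 2·28.085 + 6·15.999 = 232.317 g/mol.
Mass of Si per formula unit: 2 × 28.085 = 56.170 g.
Weight fraction Si = 56.170 / 232.317 = 0.2418.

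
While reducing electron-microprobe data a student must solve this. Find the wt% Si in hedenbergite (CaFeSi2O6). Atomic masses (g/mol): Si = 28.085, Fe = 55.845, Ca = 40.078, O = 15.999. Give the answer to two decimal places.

Molar mass of CaFeSi2O6: 1·40.078 + 1·55.845 + 2·28.085 + 6·15.999 = 248.087 g/mol.
Mass of Si per formula unit: 2 × 28.085 = 56.170 g.
Weight fraction Si = 56.170 / 248.087 = 0.2264.

22.64 weight percent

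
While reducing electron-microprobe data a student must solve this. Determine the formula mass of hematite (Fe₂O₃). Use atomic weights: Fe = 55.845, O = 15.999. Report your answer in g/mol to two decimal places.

159.69 g/mol

Fe: 2 × 55.845 = 111.6900
O: 3 × 15.999 = 47.9970
Summing the contributions gives the formula mass.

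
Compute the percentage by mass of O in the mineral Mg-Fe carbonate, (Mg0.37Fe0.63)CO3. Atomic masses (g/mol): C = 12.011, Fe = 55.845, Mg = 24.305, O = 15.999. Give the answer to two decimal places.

Molar mass of (Mg0.37Fe0.63)CO3: 0.37*24.305 + 0.63*55.845 + 1*12.011 + 3*15.999 = 104.183 g/mol.
Mass of O per formula unit: 3 × 15.999 = 47.997 g.
Weight fraction O = 47.997 / 104.183 = 0.4607.

46.07 mass %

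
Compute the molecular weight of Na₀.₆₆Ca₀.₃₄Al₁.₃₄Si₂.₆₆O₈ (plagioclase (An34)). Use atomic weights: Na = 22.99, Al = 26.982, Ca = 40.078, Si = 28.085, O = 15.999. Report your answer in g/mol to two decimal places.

267.65 g/mol

Na: 0.66 × 22.99 = 15.1734
Ca: 0.34 × 40.078 = 13.6265
Al: 1.34 × 26.982 = 36.1559
Si: 2.66 × 28.085 = 74.7061
O: 8 × 15.999 = 127.9920
Summing the contributions gives the formula mass.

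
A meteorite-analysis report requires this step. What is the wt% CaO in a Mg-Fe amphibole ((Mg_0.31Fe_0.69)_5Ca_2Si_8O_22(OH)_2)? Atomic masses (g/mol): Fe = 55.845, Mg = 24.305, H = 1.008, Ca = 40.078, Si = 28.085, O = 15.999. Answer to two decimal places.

12.18 wt%

Molar mass of (Mg_0.31Fe_0.69)_5Ca_2Si_8O_22(OH)_2 = 1.55·24.305 + 3.45·55.845 + 2·40.078 + 8·28.085 + 24·15.999 + 2·1.008 = 921.166 g/mol.
Each formula unit contains 2 Ca, equivalent to 2/1 = 2.0000 mol CaO.
M(CaO) = 1×40.078 + 1×15.999 = 56.077 g/mol.
Mass of CaO per formula unit = 2.0000 × 56.077 = 112.154 g.
CaO wt% = 112.154 / 921.166 × 100 = 12.18%.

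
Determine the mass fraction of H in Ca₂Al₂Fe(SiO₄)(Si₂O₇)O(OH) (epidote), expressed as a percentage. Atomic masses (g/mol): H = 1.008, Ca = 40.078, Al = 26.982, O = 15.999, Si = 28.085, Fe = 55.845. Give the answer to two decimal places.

0.21 weight percent

M(Ca₂Al₂Fe(SiO₄)(Si₂O₇)O(OH)) = 483.215 g/mol.
H contributes 1 × 1.008 = 1.008 g per mole.
1.008/483.215 = 0.0021 → 0.21%.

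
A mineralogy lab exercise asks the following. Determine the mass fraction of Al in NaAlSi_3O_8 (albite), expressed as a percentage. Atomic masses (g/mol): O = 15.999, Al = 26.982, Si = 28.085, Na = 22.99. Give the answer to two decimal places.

10.29 mass %

Formula mass = 1*22.99 + 1*26.982 + 3*28.085 + 8*15.999 = 262.219 g/mol, of which 26.982 g is Al.
So Al makes up 26.982/262.219 = 0.1029 of the mass, i.e. 10.29%.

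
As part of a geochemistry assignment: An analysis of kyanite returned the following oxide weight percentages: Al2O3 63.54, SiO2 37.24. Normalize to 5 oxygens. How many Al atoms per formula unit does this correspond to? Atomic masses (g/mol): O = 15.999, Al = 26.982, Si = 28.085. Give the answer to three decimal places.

2.004 Al apfu

63.54 wt% Al2O3 ÷ 101.961 g/mol = 0.62318 mol, giving 1.24636 Al and 1.86954 O.
37.24 wt% SiO2 ÷ 60.083 g/mol = 0.61981 mol, giving 0.61981 Si and 1.23962 O.
Oxygen sums to 3.10916; scaling by 5/3.10916 = 1.60815 puts the formula on 5 O.
Al: 1.24636 × 1.60815 = 2.004 atoms per formula unit.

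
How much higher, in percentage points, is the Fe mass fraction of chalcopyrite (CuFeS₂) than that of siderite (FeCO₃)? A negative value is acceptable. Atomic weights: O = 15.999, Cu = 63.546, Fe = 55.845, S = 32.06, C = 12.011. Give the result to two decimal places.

-17.77 percentage points

M(CuFeS₂) = 183.511 g/mol, so wt% Fe = 55.845/183.511 × 100 = 30.43%.
M(FeCO₃) = 115.853 g/mol, so wt% Fe = 55.845/115.853 × 100 = 48.20%.
30.43 − 48.20 = -17.77 pp.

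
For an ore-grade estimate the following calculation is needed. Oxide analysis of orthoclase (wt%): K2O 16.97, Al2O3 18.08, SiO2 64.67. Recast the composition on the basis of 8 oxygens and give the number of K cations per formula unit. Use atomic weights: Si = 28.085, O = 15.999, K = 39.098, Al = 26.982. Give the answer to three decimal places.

K2O (M=94.195): mol = 0.18016; K = 0.36032, O = 0.18016.
Al2O3 (M=101.961): mol = 0.17732; Al = 0.35464, O = 0.53196.
SiO2 (M=60.083): mol = 1.07634; Si = 1.07634, O = 2.15268.
ΣO = 2.86480; factor = 8/ΣO = 2.79252.
K apfu = 0.36032 × 2.79252 = 1.006.

1.006 K apfu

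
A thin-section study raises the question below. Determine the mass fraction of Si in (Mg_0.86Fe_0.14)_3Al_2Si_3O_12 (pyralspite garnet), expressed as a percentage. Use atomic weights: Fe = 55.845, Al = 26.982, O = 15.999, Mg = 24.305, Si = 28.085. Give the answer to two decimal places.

Formula mass = 2.58*24.305 + 0.42*55.845 + 2*26.982 + 3*28.085 + 12*15.999 = 416.369 g/mol, of which 84.255 g is Si.
So Si makes up 84.255/416.369 = 0.2024 of the mass, i.e. 20.24%.

20.24 weight percent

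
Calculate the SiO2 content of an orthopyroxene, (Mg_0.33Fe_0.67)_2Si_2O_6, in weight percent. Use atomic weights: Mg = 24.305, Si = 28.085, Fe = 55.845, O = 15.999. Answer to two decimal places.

M((Mg_0.33Fe_0.67)_2Si_2O_6) = 243.038 g/mol; M(SiO2) = 60.083 g/mol.
Moles SiO2 per formula unit = 2 Si ÷ 1 = 2.0000.
SiO2 fraction = (2.0000 × 60.083) / 243.038 = 120.166/243.038 = 0.4944.

49.44 wt%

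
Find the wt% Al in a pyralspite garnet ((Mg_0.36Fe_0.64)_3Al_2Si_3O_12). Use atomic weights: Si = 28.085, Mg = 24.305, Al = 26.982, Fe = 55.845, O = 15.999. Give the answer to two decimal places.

11.64 weight percent

Molar mass of (Mg_0.36Fe_0.64)_3Al_2Si_3O_12: 1.08×24.305 + 1.92×55.845 + 2×26.982 + 3×28.085 + 12×15.999 = 463.679 g/mol.
Mass of Al per formula unit: 2 × 26.982 = 53.964 g.
Weight fraction Al = 53.964 / 463.679 = 0.1164.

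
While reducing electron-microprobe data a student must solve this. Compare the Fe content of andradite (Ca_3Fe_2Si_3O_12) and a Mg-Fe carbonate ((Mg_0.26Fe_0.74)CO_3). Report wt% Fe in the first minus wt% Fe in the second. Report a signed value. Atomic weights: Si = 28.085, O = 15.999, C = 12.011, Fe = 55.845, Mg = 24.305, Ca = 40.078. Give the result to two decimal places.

First mineral: 111.690 g Fe in 508.167 g formula = 21.98 wt% Fe.
Second mineral: 41.325 g Fe in 107.653 g formula = 38.39 wt% Fe.
21.98% − 38.39% gives a difference of -16.41 percentage points.

-16.41 percentage points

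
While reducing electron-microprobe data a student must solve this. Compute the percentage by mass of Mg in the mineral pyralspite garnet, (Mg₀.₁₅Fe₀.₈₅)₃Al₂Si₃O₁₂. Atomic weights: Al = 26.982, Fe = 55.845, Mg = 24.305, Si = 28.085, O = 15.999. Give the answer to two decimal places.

2.26 mass %

Formula mass = 0.45·24.305 + 2.55·55.845 + 2·26.982 + 3·28.085 + 12·15.999 = 483.549 g/mol, of which 10.937 g is Mg.
So Mg makes up 10.937/483.549 = 0.0226 of the mass, i.e. 2.26%.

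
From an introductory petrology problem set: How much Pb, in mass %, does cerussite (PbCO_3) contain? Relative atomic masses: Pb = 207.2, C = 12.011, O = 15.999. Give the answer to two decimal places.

Formula mass = 1·207.2 + 1·12.011 + 3·15.999 = 267.208 g/mol, of which 207.200 g is Pb.
So Pb makes up 207.200/267.208 = 0.7754 of the mass, i.e. 77.54%.

77.54 mass %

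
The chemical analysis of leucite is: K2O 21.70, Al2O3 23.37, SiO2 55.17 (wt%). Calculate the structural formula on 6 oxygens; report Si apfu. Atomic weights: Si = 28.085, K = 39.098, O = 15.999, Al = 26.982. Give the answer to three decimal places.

2.000 Si apfu

K2O (M=94.195): mol = 0.23037; K = 0.46074, O = 0.23037.
Al2O3 (M=101.961): mol = 0.22921; Al = 0.45842, O = 0.68763.
SiO2 (M=60.083): mol = 0.91823; Si = 0.91823, O = 1.83646.
ΣO = 2.75446; factor = 6/ΣO = 2.17829.
Si apfu = 0.91823 × 2.17829 = 2.000.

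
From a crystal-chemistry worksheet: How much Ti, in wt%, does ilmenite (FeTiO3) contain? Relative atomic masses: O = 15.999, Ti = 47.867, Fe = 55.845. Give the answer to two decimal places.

Molar mass of FeTiO3: 1×55.845 + 1×47.867 + 3×15.999 = 151.709 g/mol.
Mass of Ti per formula unit: 1 × 47.867 = 47.867 g.
Weight fraction Ti = 47.867 / 151.709 = 0.3155.

31.55 wt%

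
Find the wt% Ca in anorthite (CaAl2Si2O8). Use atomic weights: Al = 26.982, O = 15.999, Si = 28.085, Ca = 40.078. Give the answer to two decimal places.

14.41 weight percent

Molar mass of CaAl2Si2O8: 1*40.078 + 2*26.982 + 2*28.085 + 8*15.999 = 278.204 g/mol.
Mass of Ca per formula unit: 1 × 40.078 = 40.078 g.
Weight fraction Ca = 40.078 / 278.204 = 0.1441.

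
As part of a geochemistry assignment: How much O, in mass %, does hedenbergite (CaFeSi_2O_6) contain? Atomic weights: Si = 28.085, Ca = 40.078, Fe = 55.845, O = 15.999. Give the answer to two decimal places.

38.69 mass %

Formula mass = 1×40.078 + 1×55.845 + 2×28.085 + 6×15.999 = 248.087 g/mol, of which 95.994 g is O.
So O makes up 95.994/248.087 = 0.3869 of the mass, i.e. 38.69%.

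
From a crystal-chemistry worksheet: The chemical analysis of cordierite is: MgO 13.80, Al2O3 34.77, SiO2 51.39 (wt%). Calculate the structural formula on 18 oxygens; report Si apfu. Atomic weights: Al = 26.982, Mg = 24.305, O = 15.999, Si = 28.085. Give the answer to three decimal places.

5.005 Si apfu

MgO (M=40.304): mol = 0.34240; Mg = 0.34240, O = 0.34240.
Al2O3 (M=101.961): mol = 0.34101; Al = 0.68202, O = 1.02303.
SiO2 (M=60.083): mol = 0.85532; Si = 0.85532, O = 1.71064.
ΣO = 3.07607; factor = 18/ΣO = 5.85162.
Si apfu = 0.85532 × 5.85162 = 5.005.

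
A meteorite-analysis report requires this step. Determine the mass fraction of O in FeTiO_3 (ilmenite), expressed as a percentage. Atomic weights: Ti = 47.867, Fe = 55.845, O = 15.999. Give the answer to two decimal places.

Molar mass of FeTiO_3: 1*55.845 + 1*47.867 + 3*15.999 = 151.709 g/mol.
Mass of O per formula unit: 3 × 15.999 = 47.997 g.
Weight fraction O = 47.997 / 151.709 = 0.3164.

31.64 weight percent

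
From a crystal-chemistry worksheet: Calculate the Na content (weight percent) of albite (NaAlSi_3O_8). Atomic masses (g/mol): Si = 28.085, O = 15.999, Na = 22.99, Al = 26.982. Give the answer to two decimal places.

Molar mass of NaAlSi_3O_8: 1×22.99 + 1×26.982 + 3×28.085 + 8×15.999 = 262.219 g/mol.
Mass of Na per formula unit: 1 × 22.99 = 22.990 g.
Weight fraction Na = 22.990 / 262.219 = 0.0877.

8.77 weight percent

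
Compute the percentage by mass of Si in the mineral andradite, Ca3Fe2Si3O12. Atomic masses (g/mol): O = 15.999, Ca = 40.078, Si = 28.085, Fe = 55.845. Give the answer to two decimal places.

M(Ca3Fe2Si3O12) = 508.167 g/mol.
Si contributes 3 × 28.085 = 84.255 g per mole.
84.255/508.167 = 0.1658 → 16.58%.

16.58 mass %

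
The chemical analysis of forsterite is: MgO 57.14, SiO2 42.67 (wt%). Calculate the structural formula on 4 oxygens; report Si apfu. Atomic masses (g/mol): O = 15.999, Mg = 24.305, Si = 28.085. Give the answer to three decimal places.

MgO: 57.14/40.304 = 1.41773 mol → 1.41773 mol Mg, 1.41773 mol O.
SiO2: 42.67/60.083 = 0.71018 mol → 0.71018 mol Si, 1.42036 mol O.
Total oxygen = 2.83809 mol. Normalization factor = 4/2.83809 = 1.40940.
Si per 4 O = 0.71018 × 1.40940 = 1.001.

1.001 Si apfu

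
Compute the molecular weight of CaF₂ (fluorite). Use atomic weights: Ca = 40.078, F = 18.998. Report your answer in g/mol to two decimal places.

78.07 g/mol

Ca: 1 × 40.078 = 40.0780
F: 2 × 18.998 = 37.9960
Summing the contributions gives the formula mass.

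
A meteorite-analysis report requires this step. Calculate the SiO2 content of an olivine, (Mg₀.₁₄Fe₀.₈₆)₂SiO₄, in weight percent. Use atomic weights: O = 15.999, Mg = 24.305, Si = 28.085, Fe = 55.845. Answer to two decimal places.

30.82 wt%

Formula mass = 194.940 g/mol.
1 Si → 1.0000 mol SiO2 per formula unit; M(SiO2) = 60.083, so SiO2 mass = 60.083 g.
60.083/194.940 × 100 = 30.82 wt%.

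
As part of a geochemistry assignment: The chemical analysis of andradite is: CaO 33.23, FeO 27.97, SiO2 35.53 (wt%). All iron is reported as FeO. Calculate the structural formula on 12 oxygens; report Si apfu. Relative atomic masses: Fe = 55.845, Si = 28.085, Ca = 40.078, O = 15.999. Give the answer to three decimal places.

3.278 Si apfu

33.23 wt% CaO ÷ 56.077 g/mol = 0.59258 mol, giving 0.59258 Ca and 0.59258 O.
27.97 wt% FeO ÷ 71.844 g/mol = 0.38932 mol, giving 0.38932 Fe and 0.38932 O.
35.53 wt% SiO2 ÷ 60.083 g/mol = 0.59135 mol, giving 0.59135 Si and 1.18270 O.
Oxygen sums to 2.16460; scaling by 12/2.16460 = 5.54375 puts the formula on 12 O.
Si: 0.59135 × 5.54375 = 3.278 atoms per formula unit.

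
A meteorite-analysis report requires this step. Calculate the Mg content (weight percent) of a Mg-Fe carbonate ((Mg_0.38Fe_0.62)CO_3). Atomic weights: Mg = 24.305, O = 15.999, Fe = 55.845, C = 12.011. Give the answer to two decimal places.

8.89 weight percent

Molar mass of (Mg_0.38Fe_0.62)CO_3: 0.38×24.305 + 0.62×55.845 + 1×12.011 + 3×15.999 = 103.868 g/mol.
Mass of Mg per formula unit: 0.38 × 24.305 = 9.236 g.
Weight fraction Mg = 9.236 / 103.868 = 0.0889.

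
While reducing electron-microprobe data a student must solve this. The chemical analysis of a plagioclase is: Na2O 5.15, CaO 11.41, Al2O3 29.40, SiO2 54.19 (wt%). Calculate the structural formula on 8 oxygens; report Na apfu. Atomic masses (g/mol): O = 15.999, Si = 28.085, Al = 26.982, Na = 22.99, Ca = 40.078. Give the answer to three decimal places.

0.450 Na apfu

Na2O (M=61.979): mol = 0.08309; Na = 0.16618, O = 0.08309.
CaO (M=56.077): mol = 0.20347; Ca = 0.20347, O = 0.20347.
Al2O3 (M=101.961): mol = 0.28835; Al = 0.57670, O = 0.86505.
SiO2 (M=60.083): mol = 0.90192; Si = 0.90192, O = 1.80384.
ΣO = 2.95545; factor = 8/ΣO = 2.70686.
Na apfu = 0.16618 × 2.70686 = 0.450.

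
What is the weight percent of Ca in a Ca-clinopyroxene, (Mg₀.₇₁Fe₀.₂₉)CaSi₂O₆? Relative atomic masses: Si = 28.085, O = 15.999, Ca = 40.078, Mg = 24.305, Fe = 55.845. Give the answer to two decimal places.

M((Mg₀.₇₁Fe₀.₂₉)CaSi₂O₆) = 225.694 g/mol.
Ca contributes 1 × 40.078 = 40.078 g per mole.
40.078/225.694 = 0.1776 → 17.76%.

17.76 wt%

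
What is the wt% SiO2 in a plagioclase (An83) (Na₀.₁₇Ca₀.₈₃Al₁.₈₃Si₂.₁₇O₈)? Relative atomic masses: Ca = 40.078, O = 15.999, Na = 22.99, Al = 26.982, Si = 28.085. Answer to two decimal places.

47.33 wt%

M(Na₀.₁₇Ca₀.₈₃Al₁.₈₃Si₂.₁₇O₈) = 275.487 g/mol; M(SiO2) = 60.083 g/mol.
Moles SiO2 per formula unit = 2.17 Si ÷ 1 = 2.1700.
SiO2 fraction = (2.1700 × 60.083) / 275.487 = 130.380/275.487 = 0.4733.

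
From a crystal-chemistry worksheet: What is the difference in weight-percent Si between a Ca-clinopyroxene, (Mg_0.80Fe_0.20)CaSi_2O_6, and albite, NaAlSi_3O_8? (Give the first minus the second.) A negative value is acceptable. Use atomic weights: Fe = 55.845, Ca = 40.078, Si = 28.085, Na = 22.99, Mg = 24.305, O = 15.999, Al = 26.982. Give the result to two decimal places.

M((Mg_0.80Fe_0.20)CaSi_2O_6) = 222.855 g/mol, so wt% Si = 56.170/222.855 × 100 = 25.20%.
M(NaAlSi_3O_8) = 262.219 g/mol, so wt% Si = 84.255/262.219 × 100 = 32.13%.
25.20 − 32.13 = -6.93 pp.

-6.93 percentage points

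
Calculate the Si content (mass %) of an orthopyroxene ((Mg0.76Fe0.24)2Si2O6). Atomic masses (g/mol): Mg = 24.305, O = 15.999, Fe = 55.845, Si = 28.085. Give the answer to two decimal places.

Molar mass of (Mg0.76Fe0.24)2Si2O6: 1.52*24.305 + 0.48*55.845 + 2*28.085 + 6*15.999 = 215.913 g/mol.
Mass of Si per formula unit: 2 × 28.085 = 56.170 g.
Weight fraction Si = 56.170 / 215.913 = 0.2602.

26.02 mass %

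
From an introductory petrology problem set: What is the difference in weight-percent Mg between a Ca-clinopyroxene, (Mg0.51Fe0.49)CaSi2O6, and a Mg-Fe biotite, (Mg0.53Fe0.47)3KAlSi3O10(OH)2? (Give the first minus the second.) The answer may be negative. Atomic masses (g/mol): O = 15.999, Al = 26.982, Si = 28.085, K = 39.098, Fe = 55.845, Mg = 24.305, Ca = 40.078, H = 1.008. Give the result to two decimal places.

-3.03 percentage points

First mineral: 12.396 g Mg in 232.002 g formula = 5.34 wt% Mg.
Second mineral: 38.645 g Mg in 461.725 g formula = 8.37 wt% Mg.
5.34% − 8.37% gives a difference of -3.03 percentage points.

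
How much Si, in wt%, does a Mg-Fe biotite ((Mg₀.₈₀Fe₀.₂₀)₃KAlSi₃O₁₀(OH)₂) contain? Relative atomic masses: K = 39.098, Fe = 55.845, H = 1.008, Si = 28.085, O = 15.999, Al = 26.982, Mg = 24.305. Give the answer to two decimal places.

19.32 wt%

Molar mass of (Mg₀.₈₀Fe₀.₂₀)₃KAlSi₃O₁₀(OH)₂: 2.40×24.305 + 0.60×55.845 + 1×39.098 + 1×26.982 + 3×28.085 + 12×15.999 + 2×1.008 = 436.178 g/mol.
Mass of Si per formula unit: 3 × 28.085 = 84.255 g.
Weight fraction Si = 84.255 / 436.178 = 0.1932.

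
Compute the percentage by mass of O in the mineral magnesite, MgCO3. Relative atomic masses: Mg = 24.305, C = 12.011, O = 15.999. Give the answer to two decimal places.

M(MgCO3) = 84.313 g/mol.
O contributes 3 × 15.999 = 47.997 g per mole.
47.997/84.313 = 0.5693 → 56.93%.

56.93 mass %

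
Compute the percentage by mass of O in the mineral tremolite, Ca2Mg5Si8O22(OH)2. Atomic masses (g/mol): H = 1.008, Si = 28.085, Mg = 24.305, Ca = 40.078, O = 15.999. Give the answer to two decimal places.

Molar mass of Ca2Mg5Si8O22(OH)2: 2·40.078 + 5·24.305 + 8·28.085 + 24·15.999 + 2·1.008 = 812.353 g/mol.
Mass of O per formula unit: 24 × 15.999 = 383.976 g.
Weight fraction O = 383.976 / 812.353 = 0.4727.

47.27 wt%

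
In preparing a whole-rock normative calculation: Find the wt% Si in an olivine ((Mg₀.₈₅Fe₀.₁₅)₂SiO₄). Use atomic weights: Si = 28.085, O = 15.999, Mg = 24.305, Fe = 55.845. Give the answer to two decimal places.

Formula mass = 1.70·24.305 + 0.30·55.845 + 1·28.085 + 4·15.999 = 150.153 g/mol, of which 28.085 g is Si.
So Si makes up 28.085/150.153 = 0.1870 of the mass, i.e. 18.70%.

18.70 mass %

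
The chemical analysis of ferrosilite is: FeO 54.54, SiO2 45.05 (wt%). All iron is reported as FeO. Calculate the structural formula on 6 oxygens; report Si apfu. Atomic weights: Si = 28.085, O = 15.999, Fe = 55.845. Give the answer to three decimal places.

1.992 Si apfu

FeO: 54.54/71.844 = 0.75914 mol → 0.75914 mol Fe, 0.75914 mol O.
SiO2: 45.05/60.083 = 0.74980 mol → 0.74980 mol Si, 1.49960 mol O.
Total oxygen = 2.25874 mol. Normalization factor = 6/2.25874 = 2.65635.
Si per 6 O = 0.74980 × 2.65635 = 1.992.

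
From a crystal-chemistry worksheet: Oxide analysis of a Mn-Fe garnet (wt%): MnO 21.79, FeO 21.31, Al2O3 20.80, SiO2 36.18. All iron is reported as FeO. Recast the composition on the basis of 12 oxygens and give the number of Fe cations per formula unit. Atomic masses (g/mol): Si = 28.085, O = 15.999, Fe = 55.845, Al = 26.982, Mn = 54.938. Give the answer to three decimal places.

21.79 wt% MnO ÷ 70.937 g/mol = 0.30717 mol, giving 0.30717 Mn and 0.30717 O.
21.31 wt% FeO ÷ 71.844 g/mol = 0.29661 mol, giving 0.29661 Fe and 0.29661 O.
20.80 wt% Al2O3 ÷ 101.961 g/mol = 0.20400 mol, giving 0.40800 Al and 0.61200 O.
36.18 wt% SiO2 ÷ 60.083 g/mol = 0.60217 mol, giving 0.60217 Si and 1.20434 O.
Oxygen sums to 2.42012; scaling by 12/2.42012 = 4.95843 puts the formula on 12 O.
Fe: 0.29661 × 4.95843 = 1.471 atoms per formula unit.

1.471 Fe apfu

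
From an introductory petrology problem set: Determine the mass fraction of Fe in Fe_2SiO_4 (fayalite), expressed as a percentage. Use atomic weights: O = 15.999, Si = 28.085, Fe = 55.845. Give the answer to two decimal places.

M(Fe_2SiO_4) = 203.771 g/mol.
Fe contributes 2 × 55.845 = 111.690 g per mole.
111.690/203.771 = 0.5481 → 54.81%.

54.81 weight percent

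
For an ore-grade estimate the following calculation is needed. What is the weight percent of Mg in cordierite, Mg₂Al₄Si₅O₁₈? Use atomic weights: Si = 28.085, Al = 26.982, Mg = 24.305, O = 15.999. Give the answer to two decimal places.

8.31 mass %

Molar mass of Mg₂Al₄Si₅O₁₈: 2×24.305 + 4×26.982 + 5×28.085 + 18×15.999 = 584.945 g/mol.
Mass of Mg per formula unit: 2 × 24.305 = 48.610 g.
Weight fraction Mg = 48.610 / 584.945 = 0.0831.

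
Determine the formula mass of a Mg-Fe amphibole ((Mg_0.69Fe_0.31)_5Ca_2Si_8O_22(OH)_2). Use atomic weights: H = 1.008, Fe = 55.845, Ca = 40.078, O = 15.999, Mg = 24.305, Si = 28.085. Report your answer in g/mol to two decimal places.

861.24 g/mol

M = 3.45(24.305) + 1.55(55.845) + 2(40.078) + 8(28.085) + 24(15.999) + 2(1.008)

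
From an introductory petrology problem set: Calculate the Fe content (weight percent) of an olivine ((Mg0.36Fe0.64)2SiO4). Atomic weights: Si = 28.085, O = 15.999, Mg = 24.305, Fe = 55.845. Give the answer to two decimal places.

39.48 weight percent

Molar mass of (Mg0.36Fe0.64)2SiO4: 0.72·24.305 + 1.28·55.845 + 1·28.085 + 4·15.999 = 181.062 g/mol.
Mass of Fe per formula unit: 1.28 × 55.845 = 71.482 g.
Weight fraction Fe = 71.482 / 181.062 = 0.3948.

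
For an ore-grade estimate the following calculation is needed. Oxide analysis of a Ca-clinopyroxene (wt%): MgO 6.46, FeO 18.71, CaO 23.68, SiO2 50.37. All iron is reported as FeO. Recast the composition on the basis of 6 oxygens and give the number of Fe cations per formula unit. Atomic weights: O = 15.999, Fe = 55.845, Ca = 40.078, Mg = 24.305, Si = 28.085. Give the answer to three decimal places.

0.620 Fe apfu

6.46 wt% MgO ÷ 40.304 g/mol = 0.16028 mol, giving 0.16028 Mg and 0.16028 O.
18.71 wt% FeO ÷ 71.844 g/mol = 0.26043 mol, giving 0.26043 Fe and 0.26043 O.
23.68 wt% CaO ÷ 56.077 g/mol = 0.42228 mol, giving 0.42228 Ca and 0.42228 O.
50.37 wt% SiO2 ÷ 60.083 g/mol = 0.83834 mol, giving 0.83834 Si and 1.67668 O.
Oxygen sums to 2.51967; scaling by 6/2.51967 = 2.38126 puts the formula on 6 O.
Fe: 0.26043 × 2.38126 = 0.620 atoms per formula unit.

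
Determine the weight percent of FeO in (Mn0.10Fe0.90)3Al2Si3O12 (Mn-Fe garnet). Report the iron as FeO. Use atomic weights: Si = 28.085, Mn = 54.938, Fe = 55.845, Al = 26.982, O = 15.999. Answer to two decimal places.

38.99 wt%

Molar mass of (Mn0.10Fe0.90)3Al2Si3O12 = 0.30*54.938 + 2.70*55.845 + 2*26.982 + 3*28.085 + 12*15.999 = 497.470 g/mol.
Each formula unit contains 2.70 Fe, equivalent to 2.70/1 = 2.7000 mol FeO.
M(FeO) = 1×55.845 + 1×15.999 = 71.844 g/mol.
Mass of FeO per formula unit = 2.7000 × 71.844 = 193.979 g.
FeO wt% = 193.979 / 497.470 × 100 = 38.99%.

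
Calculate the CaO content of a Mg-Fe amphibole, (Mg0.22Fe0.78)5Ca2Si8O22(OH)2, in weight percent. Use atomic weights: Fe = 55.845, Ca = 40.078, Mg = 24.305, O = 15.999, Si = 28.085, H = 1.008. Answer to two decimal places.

11.99 wt%

M((Mg0.22Fe0.78)5Ca2Si8O22(OH)2) = 935.359 g/mol; M(CaO) = 56.077 g/mol.
Moles CaO per formula unit = 2 Ca ÷ 1 = 2.0000.
CaO fraction = (2.0000 × 56.077) / 935.359 = 112.154/935.359 = 0.1199.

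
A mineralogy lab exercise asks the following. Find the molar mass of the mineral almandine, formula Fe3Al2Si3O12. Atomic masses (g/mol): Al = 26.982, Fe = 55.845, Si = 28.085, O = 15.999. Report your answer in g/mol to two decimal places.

The formula mass is the sum 3×55.845 + 2×26.982 + 3×28.085 + 12×15.999.

497.74 g/mol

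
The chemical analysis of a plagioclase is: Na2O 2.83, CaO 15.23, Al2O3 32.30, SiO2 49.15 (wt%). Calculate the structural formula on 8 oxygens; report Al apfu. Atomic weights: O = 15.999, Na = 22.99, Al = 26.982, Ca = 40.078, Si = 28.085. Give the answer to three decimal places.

2.83 wt% Na2O ÷ 61.979 g/mol = 0.04566 mol, giving 0.09132 Na and 0.04566 O.
15.23 wt% CaO ÷ 56.077 g/mol = 0.27159 mol, giving 0.27159 Ca and 0.27159 O.
32.30 wt% Al2O3 ÷ 101.961 g/mol = 0.31679 mol, giving 0.63358 Al and 0.95037 O.
49.15 wt% SiO2 ÷ 60.083 g/mol = 0.81804 mol, giving 0.81804 Si and 1.63608 O.
Oxygen sums to 2.90370; scaling by 8/2.90370 = 2.75511 puts the formula on 8 O.
Al: 0.63358 × 2.75511 = 1.746 atoms per formula unit.

1.746 Al apfu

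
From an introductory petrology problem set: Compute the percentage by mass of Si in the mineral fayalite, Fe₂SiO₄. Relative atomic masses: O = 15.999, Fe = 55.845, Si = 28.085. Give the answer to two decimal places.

Molar mass of Fe₂SiO₄: 2×55.845 + 1×28.085 + 4×15.999 = 203.771 g/mol.
Mass of Si per formula unit: 1 × 28.085 = 28.085 g.
Weight fraction Si = 28.085 / 203.771 = 0.1378.

13.78 wt%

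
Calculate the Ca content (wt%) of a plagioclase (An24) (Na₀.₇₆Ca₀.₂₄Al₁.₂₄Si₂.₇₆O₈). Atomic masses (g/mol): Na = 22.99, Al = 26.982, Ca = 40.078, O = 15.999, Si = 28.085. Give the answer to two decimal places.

Molar mass of Na₀.₇₆Ca₀.₂₄Al₁.₂₄Si₂.₇₆O₈: 0.76×22.99 + 0.24×40.078 + 1.24×26.982 + 2.76×28.085 + 8×15.999 = 266.055 g/mol.
Mass of Ca per formula unit: 0.24 × 40.078 = 9.619 g.
Weight fraction Ca = 9.619 / 266.055 = 0.0362.

3.62 wt%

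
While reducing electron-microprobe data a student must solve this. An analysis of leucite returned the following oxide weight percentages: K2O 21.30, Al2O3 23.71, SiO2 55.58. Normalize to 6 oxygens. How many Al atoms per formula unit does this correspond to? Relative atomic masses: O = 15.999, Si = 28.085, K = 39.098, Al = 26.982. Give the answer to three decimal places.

1.006 Al apfu

K2O (M=94.195): mol = 0.22613; K = 0.45226, O = 0.22613.
Al2O3 (M=101.961): mol = 0.23254; Al = 0.46508, O = 0.69762.
SiO2 (M=60.083): mol = 0.92505; Si = 0.92505, O = 1.85010.
ΣO = 2.77385; factor = 6/ΣO = 2.16306.
Al apfu = 0.46508 × 2.16306 = 1.006.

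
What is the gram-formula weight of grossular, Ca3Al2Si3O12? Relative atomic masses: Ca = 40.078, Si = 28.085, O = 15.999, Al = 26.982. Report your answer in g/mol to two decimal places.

450.44 g/mol

The formula mass is the sum 3·40.078 + 2·26.982 + 3·28.085 + 12·15.999.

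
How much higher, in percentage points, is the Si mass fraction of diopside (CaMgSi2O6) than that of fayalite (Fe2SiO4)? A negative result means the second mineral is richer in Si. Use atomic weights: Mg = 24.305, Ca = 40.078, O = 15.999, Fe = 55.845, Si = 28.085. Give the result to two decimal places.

Si in CaMgSi2O6: molar mass 216.547 g/mol; 2×28.085 = 56.170 g → 25.94 wt%.
Si in Fe2SiO4: molar mass 203.771 g/mol; 1×28.085 = 28.085 g → 13.78 wt%.
Difference = 25.94 − 13.78 = 12.16 percentage points.

12.16 percentage points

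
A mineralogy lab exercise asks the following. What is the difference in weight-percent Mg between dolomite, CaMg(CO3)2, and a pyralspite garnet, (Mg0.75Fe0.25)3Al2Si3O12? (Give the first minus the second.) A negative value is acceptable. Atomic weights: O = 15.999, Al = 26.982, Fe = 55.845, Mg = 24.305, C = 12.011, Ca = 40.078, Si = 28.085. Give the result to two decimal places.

0.37 percentage points

Mg in CaMg(CO3)2: molar mass 184.399 g/mol; 1×24.305 = 24.305 g → 13.18 wt%.
Mg in (Mg0.75Fe0.25)3Al2Si3O12: molar mass 426.777 g/mol; 2.25×24.305 = 54.686 g → 12.81 wt%.
Difference = 13.18 − 12.81 = 0.37 percentage points.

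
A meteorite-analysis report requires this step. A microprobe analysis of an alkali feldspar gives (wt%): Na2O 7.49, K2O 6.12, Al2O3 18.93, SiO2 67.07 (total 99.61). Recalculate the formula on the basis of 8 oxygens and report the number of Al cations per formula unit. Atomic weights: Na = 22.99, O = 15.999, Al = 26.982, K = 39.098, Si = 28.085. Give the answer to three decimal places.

Na2O: 7.49/61.979 = 0.12085 mol → 0.24170 mol Na, 0.12085 mol O.
K2O: 6.12/94.195 = 0.06497 mol → 0.12994 mol K, 0.06497 mol O.
Al2O3: 18.93/101.961 = 0.18566 mol → 0.37132 mol Al, 0.55698 mol O.
SiO2: 67.07/60.083 = 1.11629 mol → 1.11629 mol Si, 2.23258 mol O.
Total oxygen = 2.97538 mol. Normalization factor = 8/2.97538 = 2.68873.
Al per 8 O = 0.37132 × 2.68873 = 0.998.

0.998 Al apfu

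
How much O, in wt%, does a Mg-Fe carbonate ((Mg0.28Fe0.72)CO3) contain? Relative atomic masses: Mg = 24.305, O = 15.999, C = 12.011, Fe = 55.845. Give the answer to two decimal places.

44.85 wt%

M((Mg0.28Fe0.72)CO3) = 107.022 g/mol.
O contributes 3 × 15.999 = 47.997 g per mole.
47.997/107.022 = 0.4485 → 44.85%.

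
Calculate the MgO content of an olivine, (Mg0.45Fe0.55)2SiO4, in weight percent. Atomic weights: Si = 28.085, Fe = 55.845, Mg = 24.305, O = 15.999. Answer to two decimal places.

Formula mass = 175.385 g/mol.
0.90 Mg → 0.9000 mol MgO per formula unit; M(MgO) = 40.304, so MgO mass = 36.274 g.
36.274/175.385 × 100 = 20.68 wt%.

20.68 wt%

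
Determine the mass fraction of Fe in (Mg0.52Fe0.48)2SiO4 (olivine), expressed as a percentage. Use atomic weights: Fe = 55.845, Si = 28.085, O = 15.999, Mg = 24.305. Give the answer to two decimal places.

Formula mass = 1.04·24.305 + 0.96·55.845 + 1·28.085 + 4·15.999 = 170.969 g/mol, of which 53.611 g is Fe.
So Fe makes up 53.611/170.969 = 0.3136 of the mass, i.e. 31.36%.

31.36 weight percent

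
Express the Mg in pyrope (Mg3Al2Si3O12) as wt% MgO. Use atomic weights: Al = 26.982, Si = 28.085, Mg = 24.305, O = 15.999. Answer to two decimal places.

Formula mass = 403.122 g/mol.
3 Mg → 3.0000 mol MgO per formula unit; M(MgO) = 40.304, so MgO mass = 120.912 g.
120.912/403.122 × 100 = 29.99 wt%.

29.99 wt%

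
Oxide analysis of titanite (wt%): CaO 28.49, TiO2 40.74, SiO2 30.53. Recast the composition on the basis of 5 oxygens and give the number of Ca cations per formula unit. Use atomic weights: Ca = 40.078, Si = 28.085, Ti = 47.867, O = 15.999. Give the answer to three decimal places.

0.998 Ca apfu

CaO (M=56.077): mol = 0.50805; Ca = 0.50805, O = 0.50805.
TiO2 (M=79.865): mol = 0.51011; Ti = 0.51011, O = 1.02022.
SiO2 (M=60.083): mol = 0.50813; Si = 0.50813, O = 1.01626.
ΣO = 2.54453; factor = 5/ΣO = 1.96500.
Ca apfu = 0.50805 × 1.96500 = 0.998.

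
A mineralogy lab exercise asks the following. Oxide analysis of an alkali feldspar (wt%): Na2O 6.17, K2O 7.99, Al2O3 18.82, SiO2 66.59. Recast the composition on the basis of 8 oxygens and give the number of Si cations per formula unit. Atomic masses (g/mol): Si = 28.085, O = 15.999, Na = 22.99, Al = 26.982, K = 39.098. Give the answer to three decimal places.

3.001 Si apfu

Na2O: 6.17/61.979 = 0.09955 mol → 0.19910 mol Na, 0.09955 mol O.
K2O: 7.99/94.195 = 0.08482 mol → 0.16964 mol K, 0.08482 mol O.
Al2O3: 18.82/101.961 = 0.18458 mol → 0.36916 mol Al, 0.55374 mol O.
SiO2: 66.59/60.083 = 1.10830 mol → 1.10830 mol Si, 2.21660 mol O.
Total oxygen = 2.95471 mol. Normalization factor = 8/2.95471 = 2.70754.
Si per 8 O = 1.10830 × 2.70754 = 3.001.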